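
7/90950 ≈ 0.0000770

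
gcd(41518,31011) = 1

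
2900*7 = 20300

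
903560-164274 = 739286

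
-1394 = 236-1630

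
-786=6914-7700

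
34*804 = 27336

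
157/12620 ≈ 0.0124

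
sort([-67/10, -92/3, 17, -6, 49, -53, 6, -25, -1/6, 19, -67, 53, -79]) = [-79, -67, -53, -92/3, -25, -67/10, -6, -1/6, 6, 17, 19, 49, 53]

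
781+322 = 1103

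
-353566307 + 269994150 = -83572157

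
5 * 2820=14100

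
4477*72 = 322344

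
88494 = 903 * 98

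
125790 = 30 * 4193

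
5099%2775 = 2324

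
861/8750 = 123/1250 = 0.0984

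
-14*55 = -770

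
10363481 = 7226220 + 3137261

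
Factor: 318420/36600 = 2^(-1)*3^1*5^(-1)*29^1 = 87/10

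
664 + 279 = 943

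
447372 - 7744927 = -7297555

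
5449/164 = 33 + 37/164 ≈ 33.23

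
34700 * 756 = 26233200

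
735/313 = 2 + 109/313≈2.35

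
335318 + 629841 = 965159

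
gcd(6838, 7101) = 263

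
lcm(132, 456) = 5016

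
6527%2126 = 149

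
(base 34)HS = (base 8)1136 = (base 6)2450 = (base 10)606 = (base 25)O6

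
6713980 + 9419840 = 16133820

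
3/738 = 1/246 ≈ 0.00407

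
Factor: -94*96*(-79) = 2^6*3^1*47^1*79^1 = 712896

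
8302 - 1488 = 6814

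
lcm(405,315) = 2835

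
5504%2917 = 2587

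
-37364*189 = -7061796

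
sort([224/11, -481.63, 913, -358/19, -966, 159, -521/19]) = [-966, -481.63, -521/19, -358/19, 224/11, 159, 913]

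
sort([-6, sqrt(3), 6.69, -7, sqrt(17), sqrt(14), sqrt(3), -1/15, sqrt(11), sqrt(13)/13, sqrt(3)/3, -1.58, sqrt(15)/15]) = [-7, -6, -1.58, -1/15, sqrt(15)/15, sqrt(13)/13, sqrt(3)/3, sqrt(3), sqrt(3), sqrt(11), sqrt(14), sqrt(17), 6.69]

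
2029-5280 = -3251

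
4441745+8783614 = 13225359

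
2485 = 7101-4616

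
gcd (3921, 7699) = 1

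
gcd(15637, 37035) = 823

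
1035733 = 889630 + 146103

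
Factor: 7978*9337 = 2^1*3989^1*9337^1 = 74490586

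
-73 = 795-868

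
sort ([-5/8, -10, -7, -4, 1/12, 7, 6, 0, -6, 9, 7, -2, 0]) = [-10, -7, -6, -4, -2, -5/8, 0, 0, 1/12, 6, 7, 7, 9]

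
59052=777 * 76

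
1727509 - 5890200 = -4162691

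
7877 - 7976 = -99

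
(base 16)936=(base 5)33413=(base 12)1446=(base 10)2358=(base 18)750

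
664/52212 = 166/13053 ≈ 0.0127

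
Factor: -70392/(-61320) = 5^(-1) * 73^(-1) * 419^1 = 419/365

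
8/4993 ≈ 0.00160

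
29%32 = 29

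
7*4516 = 31612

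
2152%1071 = 10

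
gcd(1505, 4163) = 1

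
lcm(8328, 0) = 0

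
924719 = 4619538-3694819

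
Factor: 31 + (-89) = -1 * 2^1 * 29^1 = -58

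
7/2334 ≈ 0.00300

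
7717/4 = 1929+1/4 = 1929.25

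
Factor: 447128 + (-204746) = 2^1*3^1*7^1*29^1*199^1 = 242382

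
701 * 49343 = 34589443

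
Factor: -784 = -1 * 2^4 * 7^2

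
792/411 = 264/137≈1.93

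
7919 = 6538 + 1381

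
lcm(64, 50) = 1600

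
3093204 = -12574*(-246)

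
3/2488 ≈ 0.00121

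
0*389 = 0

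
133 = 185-52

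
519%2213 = 519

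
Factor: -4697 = -1 * 7^1 * 11^1 * 61^1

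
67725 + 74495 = 142220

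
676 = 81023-80347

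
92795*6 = 556770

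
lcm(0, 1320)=0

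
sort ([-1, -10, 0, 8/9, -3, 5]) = [-10, -3, -1, 0, 8/9, 5]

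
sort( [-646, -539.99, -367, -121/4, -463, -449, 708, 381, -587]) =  [-646, -587, -539.99, -463, -449, -367, -121/4, 381, 708]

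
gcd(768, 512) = 256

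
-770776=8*(-96347) 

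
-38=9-47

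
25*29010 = 725250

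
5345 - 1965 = 3380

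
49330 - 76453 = -27123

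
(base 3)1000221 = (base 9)1027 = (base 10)754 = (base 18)25g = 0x2f2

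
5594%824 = 650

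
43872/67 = 654 + 54/67 ≈ 654.81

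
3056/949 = 3 + 209/949 ≈ 3.22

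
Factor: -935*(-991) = 5^1*11^1*17^1*991^1 = 926585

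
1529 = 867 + 662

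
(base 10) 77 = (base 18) 45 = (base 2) 1001101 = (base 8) 115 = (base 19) 41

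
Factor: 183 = 3^1*61^1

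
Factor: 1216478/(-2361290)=-1*5^(-1)*443^1*1373^1*236129^(-1)=-608239/1180645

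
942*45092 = 42476664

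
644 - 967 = -323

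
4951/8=618+7/8≈618.88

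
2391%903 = 585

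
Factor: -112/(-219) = 2^4*3^(-1)*7^1*73^(-1)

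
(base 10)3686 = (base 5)104221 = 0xe66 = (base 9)5045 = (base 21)87b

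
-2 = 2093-2095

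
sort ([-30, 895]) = [-30, 895]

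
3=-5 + 8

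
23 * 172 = 3956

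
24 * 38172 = 916128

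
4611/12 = 384 + 1/4 = 384.25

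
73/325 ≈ 0.225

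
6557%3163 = 231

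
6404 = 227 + 6177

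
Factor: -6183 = -1*3^3*229^1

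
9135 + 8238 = 17373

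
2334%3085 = 2334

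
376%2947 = 376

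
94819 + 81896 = 176715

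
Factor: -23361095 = -1*5^1*29^1*73^1*2207^1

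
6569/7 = 938+3/7≈938.43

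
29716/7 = 4245+1/7 ≈ 4245.14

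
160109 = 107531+52578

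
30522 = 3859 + 26663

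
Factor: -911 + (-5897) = -1*2^3*23^1*37^1 = -6808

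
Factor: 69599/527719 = 79^1*599^(-1) = 79/599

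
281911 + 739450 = 1021361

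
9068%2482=1622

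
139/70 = 1 + 69/70 ≈ 1.99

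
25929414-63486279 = -37556865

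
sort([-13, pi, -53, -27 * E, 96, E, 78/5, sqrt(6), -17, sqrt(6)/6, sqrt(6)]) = [-27 * E, -53, -17, -13, sqrt(6)/6, sqrt(6), sqrt(6), E, pi, 78/5, 96]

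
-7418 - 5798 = -13216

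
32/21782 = 16/10891 ≈ 0.00147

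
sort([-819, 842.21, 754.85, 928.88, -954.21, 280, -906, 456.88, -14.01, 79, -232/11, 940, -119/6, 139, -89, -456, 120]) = [-954.21, -906, -819, -456, -89, -232/11, -119/6, -14.01, 79, 120, 139, 280, 456.88, 754.85, 842.21, 928.88, 940]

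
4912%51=16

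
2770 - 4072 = -1302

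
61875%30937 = 1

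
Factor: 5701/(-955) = -1 * 5^(-1) * 191^(-1) * 5701^1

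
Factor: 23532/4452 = 7^(-1) * 37^1 = 37/7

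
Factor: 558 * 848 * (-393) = -1 * 2^5 * 3^3 * 31^1 * 53^1 * 131^1 = -185961312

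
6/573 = 2/191 ≈ 0.0105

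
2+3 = 5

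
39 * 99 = 3861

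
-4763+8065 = 3302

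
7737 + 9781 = 17518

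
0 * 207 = 0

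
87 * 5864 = 510168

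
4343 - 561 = 3782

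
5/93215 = 1/18643 ≈ 0.0000536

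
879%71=27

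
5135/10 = 513 + 1/2 = 513.50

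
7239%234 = 219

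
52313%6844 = 4405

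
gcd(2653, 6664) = 7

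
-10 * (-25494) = 254940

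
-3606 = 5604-9210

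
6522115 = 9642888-3120773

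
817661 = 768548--49113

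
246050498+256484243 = 502534741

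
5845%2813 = 219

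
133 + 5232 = 5365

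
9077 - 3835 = 5242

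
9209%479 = 108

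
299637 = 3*99879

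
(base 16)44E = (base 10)1102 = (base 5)13402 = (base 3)1111211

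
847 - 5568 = -4721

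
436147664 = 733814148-297666484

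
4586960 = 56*81910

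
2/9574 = 1/4787 ≈ 0.000209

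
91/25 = 3 + 16/25 = 3.64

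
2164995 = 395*5481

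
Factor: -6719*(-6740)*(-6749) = -1*2^2*5^1*17^1*337^1*397^1*6719^1 = -305635618940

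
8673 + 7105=15778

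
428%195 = 38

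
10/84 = 5/42≈0.119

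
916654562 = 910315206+6339356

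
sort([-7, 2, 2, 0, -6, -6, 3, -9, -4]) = [-9, -7, -6, -6, -4, 0, 2, 2, 3]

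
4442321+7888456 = 12330777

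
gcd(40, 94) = 2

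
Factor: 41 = 41^1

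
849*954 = 809946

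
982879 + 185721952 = 186704831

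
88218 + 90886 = 179104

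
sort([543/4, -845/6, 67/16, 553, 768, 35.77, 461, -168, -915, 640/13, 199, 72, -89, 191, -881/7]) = [-915, -168, -845/6, -881/7, -89, 67/16, 35.77, 640/13, 72, 543/4, 191, 199, 461, 553, 768]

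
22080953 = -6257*(-3529)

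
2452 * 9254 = 22690808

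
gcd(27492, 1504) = 4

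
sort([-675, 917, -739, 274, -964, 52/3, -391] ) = [-964, -739, -675, -391, 52/3, 274, 917] 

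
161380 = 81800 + 79580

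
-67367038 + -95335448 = -162702486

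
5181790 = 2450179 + 2731611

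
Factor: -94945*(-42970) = 2^1*5^2*17^1*1117^1*4297^1 = 4079786650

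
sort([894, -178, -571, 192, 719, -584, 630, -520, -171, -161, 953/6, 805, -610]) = [-610, -584, -571, -520, -178, -171, -161, 953/6, 192, 630, 719, 805, 894]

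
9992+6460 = 16452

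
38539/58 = 664 + 27/58 ≈ 664.47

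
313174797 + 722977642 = 1036152439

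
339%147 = 45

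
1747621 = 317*5513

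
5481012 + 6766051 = 12247063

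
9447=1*9447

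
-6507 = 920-7427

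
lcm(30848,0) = 0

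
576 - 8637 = -8061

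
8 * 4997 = 39976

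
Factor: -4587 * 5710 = -1 * 2^1 * 3^1 * 5^1 * 11^1 * 139^1 * 571^1 = -26191770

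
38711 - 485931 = -447220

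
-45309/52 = -871 - 17/52 ≈ -871.33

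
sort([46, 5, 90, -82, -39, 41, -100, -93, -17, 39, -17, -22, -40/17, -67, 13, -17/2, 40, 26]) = [-100, -93, -82, -67, -39, -22, -17, -17, -17/2, -40/17, 5, 13, 26, 39, 40, 41, 46, 90]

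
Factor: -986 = -1 * 2^1 * 17^1 * 29^1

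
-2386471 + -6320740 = -8707211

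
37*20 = 740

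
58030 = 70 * 829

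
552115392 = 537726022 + 14389370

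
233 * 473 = 110209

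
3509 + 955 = 4464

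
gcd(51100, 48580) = 140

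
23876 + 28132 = 52008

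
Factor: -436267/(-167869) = 349^(-1)*907^1 = 907/349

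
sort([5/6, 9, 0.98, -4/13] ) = [-4/13, 5/6, 0.98, 9] 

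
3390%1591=208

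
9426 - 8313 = 1113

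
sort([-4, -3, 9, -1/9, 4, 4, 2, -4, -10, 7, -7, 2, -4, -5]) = [-10, -7, -5, -4, -4, -4, -3, -1/9, 2, 2, 4, 4, 7, 9]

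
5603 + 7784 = 13387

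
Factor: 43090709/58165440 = 2^(-6)*3^(-1)*5^(-1)*59^1*263^1*2777^1*60589^(-1)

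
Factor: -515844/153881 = -1*2^2*3^2*13^(-1)*19^(-1)*23^1 = -828/247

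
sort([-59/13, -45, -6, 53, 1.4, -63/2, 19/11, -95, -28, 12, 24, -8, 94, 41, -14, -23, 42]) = [-95, -45, -63/2, -28, -23, -14, -8, -6, -59/13, 1.4, 19/11, 12, 24, 41, 42, 53, 94]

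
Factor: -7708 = -1*2^2*41^1*47^1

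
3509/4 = 877 + 1/4 = 877.25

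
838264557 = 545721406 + 292543151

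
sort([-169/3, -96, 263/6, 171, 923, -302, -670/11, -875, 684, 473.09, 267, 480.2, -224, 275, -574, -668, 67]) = [-875, -668, -574, -302, -224, -96, -670/11, -169/3, 263/6, 67, 171, 267, 275, 473.09, 480.2, 684, 923]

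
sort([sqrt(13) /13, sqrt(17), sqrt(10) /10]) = [sqrt(13) /13, sqrt(10) /10, sqrt(17)]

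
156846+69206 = 226052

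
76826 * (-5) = -384130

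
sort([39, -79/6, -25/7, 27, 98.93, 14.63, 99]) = [-79/6, -25/7, 14.63, 27, 39, 98.93, 99]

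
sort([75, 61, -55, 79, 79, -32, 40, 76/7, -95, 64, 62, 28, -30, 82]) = [-95, -55, -32, -30, 76/7, 28, 40, 61, 62, 64, 75, 79, 79, 82]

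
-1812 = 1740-3552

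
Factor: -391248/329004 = -1*2^2*11^1*37^(-1) = -44/37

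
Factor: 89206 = 2^1*13^1*47^1*73^1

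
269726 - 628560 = -358834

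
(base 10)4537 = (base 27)661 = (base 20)b6h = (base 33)45g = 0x11b9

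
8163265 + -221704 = 7941561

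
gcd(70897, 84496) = 1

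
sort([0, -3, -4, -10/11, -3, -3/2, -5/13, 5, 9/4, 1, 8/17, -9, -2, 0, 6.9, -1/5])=[-9, -4, -3, -3, -2, -3/2, -10/11, -5/13, -1/5, 0, 0, 8/17, 1, 9/4, 5, 6.9]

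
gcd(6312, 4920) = 24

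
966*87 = 84042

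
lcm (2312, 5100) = 173400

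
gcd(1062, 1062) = 1062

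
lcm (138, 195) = 8970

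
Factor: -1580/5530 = -1*2^1*7^(-1) = -2/7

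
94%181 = 94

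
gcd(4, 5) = 1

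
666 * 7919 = 5274054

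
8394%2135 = 1989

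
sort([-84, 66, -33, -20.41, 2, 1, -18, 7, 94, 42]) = [-84, -33, -20.41, -18, 1, 2, 7, 42, 66, 94]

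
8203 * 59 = 483977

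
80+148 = 228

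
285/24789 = 95/8263 ≈ 0.0115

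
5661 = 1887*3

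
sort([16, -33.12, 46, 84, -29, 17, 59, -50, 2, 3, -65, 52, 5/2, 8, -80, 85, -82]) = [-82, -80, -65, -50, -33.12, -29, 2, 5/2, 3, 8, 16, 17, 46, 52, 59, 84, 85]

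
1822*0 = 0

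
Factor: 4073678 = 2^1*7^1*41^1*47^1*151^1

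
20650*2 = 41300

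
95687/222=431+5/222 ≈ 431.02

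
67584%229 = 29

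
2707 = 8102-5395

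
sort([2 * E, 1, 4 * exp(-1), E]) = [1, 4 * exp(-1), E, 2 * E]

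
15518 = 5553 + 9965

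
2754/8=1377/4=344.25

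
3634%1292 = 1050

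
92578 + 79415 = 171993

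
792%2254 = 792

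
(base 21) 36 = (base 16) 45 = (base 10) 69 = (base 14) 4d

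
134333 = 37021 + 97312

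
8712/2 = 4356 = 4356.00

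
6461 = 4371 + 2090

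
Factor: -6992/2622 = -1*2^3*3^(-1) = -8/3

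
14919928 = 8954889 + 5965039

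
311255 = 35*8893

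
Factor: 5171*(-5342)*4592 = -1*2^5*7^1*41^1*2671^1*5171^1 = -126847029344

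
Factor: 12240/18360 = 2^1*3^(-1) = 2/3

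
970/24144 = 485/12072 ≈ 0.0402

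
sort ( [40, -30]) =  [-30, 40]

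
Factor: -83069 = -1*7^1*11867^1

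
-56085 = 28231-84316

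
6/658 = 3/329 ≈ 0.00912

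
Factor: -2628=-1*2^2*3^2*73^1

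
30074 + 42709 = 72783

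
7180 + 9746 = 16926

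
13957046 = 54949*254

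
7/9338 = 1/1334 ≈ 0.000750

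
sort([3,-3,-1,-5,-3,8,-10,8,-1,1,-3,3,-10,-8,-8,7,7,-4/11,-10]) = [-10,-10,-10,-8,-8,-5,-3,-3,-3,-1,-1,-4/11,1,3,3,7,7,8,8]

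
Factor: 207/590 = 2^(-1)*3^2*5^(-1)*23^1*59^(-1)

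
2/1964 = 1/982 ≈ 0.00102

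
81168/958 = 40584/479≈84.73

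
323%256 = 67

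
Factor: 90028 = 2^2 * 71^1 * 317^1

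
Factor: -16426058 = -1 * 2^1 * 11^1 * 149^1 * 5011^1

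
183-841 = -658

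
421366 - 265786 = 155580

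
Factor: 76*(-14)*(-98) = 2^4*7^3*19^1 = 104272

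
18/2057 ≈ 0.00875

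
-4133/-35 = 118+3/35 ≈ 118.09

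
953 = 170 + 783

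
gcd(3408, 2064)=48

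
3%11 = 3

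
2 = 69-67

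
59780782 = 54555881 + 5224901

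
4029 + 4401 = 8430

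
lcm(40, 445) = 3560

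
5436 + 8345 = 13781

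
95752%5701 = 4536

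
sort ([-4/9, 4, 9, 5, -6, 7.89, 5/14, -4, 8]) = [-6, -4, -4/9, 5/14, 4, 5, 7.89, 8, 9]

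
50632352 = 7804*6488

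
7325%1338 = 635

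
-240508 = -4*60127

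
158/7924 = 79/3962 ≈ 0.0199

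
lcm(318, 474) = 25122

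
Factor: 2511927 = 3^2*11^1*25373^1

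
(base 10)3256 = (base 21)781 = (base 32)35o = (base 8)6270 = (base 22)6g0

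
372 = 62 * 6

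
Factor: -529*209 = -1*11^1*19^1*23^2 = -110561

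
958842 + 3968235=4927077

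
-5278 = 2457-7735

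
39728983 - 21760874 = 17968109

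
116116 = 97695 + 18421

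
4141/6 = 690 + 1/6 ≈ 690.17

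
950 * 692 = 657400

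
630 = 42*15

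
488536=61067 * 8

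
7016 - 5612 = 1404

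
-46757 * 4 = -187028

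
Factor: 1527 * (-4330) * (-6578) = 2^2 * 3^1 * 5^1 * 11^1 * 13^1 * 23^1 * 433^1 * 509^1 = 43493143980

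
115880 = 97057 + 18823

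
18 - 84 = -66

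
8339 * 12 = 100068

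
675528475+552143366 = 1227671841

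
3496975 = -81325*(-43)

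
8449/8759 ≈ 0.965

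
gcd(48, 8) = 8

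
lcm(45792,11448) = 45792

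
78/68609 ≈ 0.00114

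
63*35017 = 2206071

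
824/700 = 206/175 ≈ 1.18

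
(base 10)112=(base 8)160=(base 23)4k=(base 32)3g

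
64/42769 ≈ 0.00150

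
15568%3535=1428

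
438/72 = 6 + 1/12 ≈ 6.08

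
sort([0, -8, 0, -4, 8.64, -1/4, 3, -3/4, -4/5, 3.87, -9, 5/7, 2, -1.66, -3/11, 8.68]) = [-9, -8, -4, -1.66, -4/5, -3/4, -3/11, -1/4, 0, 0, 5/7, 2, 3, 3.87, 8.64, 8.68]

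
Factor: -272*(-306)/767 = 2^5*3^2*13^ (-1)*17^2*59^ (-1) = 83232/767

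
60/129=20/43 ≈ 0.465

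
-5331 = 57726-63057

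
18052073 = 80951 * 223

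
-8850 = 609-9459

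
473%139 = 56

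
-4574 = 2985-7559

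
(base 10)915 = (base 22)1jd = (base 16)393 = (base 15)410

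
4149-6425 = -2276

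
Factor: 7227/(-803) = -1 * 3^2 = -9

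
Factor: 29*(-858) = -1*2^1*3^1*11^1*13^1*29^1 = -24882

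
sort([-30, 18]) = [-30, 18]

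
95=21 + 74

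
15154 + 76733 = 91887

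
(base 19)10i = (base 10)379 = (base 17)155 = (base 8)573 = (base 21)i1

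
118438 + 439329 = 557767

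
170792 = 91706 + 79086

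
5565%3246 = 2319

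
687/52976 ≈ 0.0130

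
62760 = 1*62760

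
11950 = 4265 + 7685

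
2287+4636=6923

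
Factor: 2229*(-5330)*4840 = -1*2^4*3^1*5^2*11^2*13^1*41^1*743^1 = -57501958800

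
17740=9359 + 8381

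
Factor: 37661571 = 3^3*67^1*109^1*191^1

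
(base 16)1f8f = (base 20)103j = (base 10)8079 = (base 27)b26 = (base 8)17617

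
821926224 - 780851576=41074648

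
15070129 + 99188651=114258780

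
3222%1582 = 58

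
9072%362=22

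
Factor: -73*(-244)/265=2^2*5^(-1)*53^(-1)*61^1*73^1=17812/265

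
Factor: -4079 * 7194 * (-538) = 2^2 * 3^1 * 11^1 * 109^1 * 269^1 * 4079^1 = 15787247388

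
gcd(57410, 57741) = 1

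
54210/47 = 1153 + 19/47≈1153.40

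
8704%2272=1888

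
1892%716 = 460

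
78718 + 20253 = 98971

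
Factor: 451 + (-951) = -1*2^2*5^3 = -500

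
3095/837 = 3+584/837 ≈ 3.70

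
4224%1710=804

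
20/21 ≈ 0.952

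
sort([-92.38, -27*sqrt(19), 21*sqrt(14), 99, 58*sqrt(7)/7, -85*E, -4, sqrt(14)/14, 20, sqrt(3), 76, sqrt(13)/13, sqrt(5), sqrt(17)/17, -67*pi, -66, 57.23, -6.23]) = [-85*E, -67*pi, -27*sqrt(19), -92.38, -66, -6.23, -4, sqrt(17)/17, sqrt(14)/14, sqrt(13)/13, sqrt(3), sqrt(5), 20, 58*sqrt(7)/7, 57.23, 76, 21*sqrt(14), 99]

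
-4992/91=-384/7 ≈ -54.86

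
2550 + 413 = 2963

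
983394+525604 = 1508998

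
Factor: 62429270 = 2^1 * 5^1 * 17^1 * 367231^1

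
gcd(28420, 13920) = 580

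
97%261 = 97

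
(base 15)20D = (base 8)717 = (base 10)463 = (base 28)GF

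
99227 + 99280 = 198507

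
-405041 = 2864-407905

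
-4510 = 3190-7700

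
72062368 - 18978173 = 53084195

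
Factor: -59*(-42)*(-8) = -1*2^4*3^1*7^1*59^1 = -19824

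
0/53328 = 0 = 0.00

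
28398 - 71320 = -42922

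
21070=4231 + 16839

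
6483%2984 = 515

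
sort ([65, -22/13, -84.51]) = [-84.51, -22/13, 65]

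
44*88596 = 3898224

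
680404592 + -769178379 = -88773787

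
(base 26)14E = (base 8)1432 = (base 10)794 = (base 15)37E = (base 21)1GH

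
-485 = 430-915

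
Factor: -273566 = -1*2^1*43^1*3181^1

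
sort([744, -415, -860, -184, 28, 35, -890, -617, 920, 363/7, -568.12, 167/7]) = [-890, -860, -617, -568.12, -415, -184, 167/7, 28, 35, 363/7, 744, 920]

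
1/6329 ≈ 0.000158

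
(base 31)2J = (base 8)121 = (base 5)311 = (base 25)36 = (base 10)81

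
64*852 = 54528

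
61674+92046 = 153720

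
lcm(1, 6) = 6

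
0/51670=0=0.00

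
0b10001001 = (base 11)115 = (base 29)4l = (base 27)52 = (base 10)137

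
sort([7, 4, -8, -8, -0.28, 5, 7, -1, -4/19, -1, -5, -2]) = [-8, -8, -5, -2, -1, -1, -0.28, -4/19, 4, 5, 7, 7]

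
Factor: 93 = 3^1*31^1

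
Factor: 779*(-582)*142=-1*2^2*3^1*19^1*41^1*71^1*97^1=-64379676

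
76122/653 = 116+374/653 ≈ 116.57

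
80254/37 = 2169 + 1/37 ≈ 2169.03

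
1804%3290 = 1804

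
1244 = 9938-8694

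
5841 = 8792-2951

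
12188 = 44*277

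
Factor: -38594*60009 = -1*2^1*3^1*23^1*83^1*241^1*839^1 = -2315987346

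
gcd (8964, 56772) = 2988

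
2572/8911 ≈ 0.289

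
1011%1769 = 1011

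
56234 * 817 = 45943178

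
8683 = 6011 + 2672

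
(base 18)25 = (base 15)2b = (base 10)41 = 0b101001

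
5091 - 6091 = -1000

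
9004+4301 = 13305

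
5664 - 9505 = -3841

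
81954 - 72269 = 9685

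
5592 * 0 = 0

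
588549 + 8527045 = 9115594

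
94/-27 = -3 - 13/27 ≈ -3.48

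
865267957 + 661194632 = 1526462589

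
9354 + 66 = 9420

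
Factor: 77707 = 7^1 * 17^1 * 653^1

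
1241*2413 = 2994533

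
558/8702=279/4351 ≈ 0.0641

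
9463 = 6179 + 3284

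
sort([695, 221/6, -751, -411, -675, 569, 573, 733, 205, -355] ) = [-751, -675, -411, -355, 221/6, 205, 569, 573, 695, 733] 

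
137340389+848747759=986088148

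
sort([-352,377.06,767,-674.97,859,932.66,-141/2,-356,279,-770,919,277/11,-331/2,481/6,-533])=[-770,-674.97,-533,-356,-352,-331/2,-141/2,277/11,481/6,279,377.06,767,859,919,932.66]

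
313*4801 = 1502713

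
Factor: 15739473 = 3^1 * 5246491^1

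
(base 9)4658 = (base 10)3455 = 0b110101111111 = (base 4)311333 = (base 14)138b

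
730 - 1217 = -487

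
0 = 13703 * 0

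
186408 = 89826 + 96582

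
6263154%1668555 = 1257489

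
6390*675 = 4313250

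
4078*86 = 350708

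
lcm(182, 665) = 17290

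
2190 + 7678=9868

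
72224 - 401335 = -329111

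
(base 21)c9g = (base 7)22012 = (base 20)deh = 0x1579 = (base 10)5497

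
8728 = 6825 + 1903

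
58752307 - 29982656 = 28769651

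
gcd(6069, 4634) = 7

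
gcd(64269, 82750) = 1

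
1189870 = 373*3190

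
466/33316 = 233/16658 ≈ 0.0140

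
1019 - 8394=-7375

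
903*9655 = 8718465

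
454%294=160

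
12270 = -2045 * (-6)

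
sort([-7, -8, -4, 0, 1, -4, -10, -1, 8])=[-10, -8, -7, -4, -4, -1, 0, 1, 8]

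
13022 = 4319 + 8703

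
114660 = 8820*13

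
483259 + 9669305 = 10152564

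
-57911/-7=8273=8273.00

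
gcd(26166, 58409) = 1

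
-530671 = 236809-767480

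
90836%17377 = 3951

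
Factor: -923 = -1*13^1*71^1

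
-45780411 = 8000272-53780683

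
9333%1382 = 1041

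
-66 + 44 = -22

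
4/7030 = 2/3515 ≈ 0.000569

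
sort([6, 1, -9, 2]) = [-9, 1, 2, 6]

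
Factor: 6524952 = 2^3 * 3^1 * 7^1 * 38839^1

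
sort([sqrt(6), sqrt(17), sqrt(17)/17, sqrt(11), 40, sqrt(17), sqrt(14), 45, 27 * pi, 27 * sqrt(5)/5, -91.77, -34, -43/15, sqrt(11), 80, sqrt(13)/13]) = [-91.77, -34, -43/15, sqrt(17)/17, sqrt(13)/13, sqrt(6), sqrt(11), sqrt(11), sqrt(14), sqrt(17), sqrt(17), 27 * sqrt(5)/5, 40, 45, 80, 27 * pi]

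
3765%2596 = 1169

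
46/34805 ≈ 0.00132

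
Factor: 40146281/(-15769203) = -1*3^(-1)*7^1*53^1*108211^1*5256401^(-1)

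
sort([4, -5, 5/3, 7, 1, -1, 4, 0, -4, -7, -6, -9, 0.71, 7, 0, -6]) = [-9, -7, -6, -6, -5, -4, -1, 0, 0, 0.71, 1, 5/3, 4, 4, 7, 7]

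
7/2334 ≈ 0.00300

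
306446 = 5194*59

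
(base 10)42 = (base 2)101010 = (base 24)1i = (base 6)110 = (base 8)52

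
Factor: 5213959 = 5213959^1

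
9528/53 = 179 + 41/53 ≈ 179.77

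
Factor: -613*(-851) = 23^1*37^1*613^1 = 521663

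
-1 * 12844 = -12844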